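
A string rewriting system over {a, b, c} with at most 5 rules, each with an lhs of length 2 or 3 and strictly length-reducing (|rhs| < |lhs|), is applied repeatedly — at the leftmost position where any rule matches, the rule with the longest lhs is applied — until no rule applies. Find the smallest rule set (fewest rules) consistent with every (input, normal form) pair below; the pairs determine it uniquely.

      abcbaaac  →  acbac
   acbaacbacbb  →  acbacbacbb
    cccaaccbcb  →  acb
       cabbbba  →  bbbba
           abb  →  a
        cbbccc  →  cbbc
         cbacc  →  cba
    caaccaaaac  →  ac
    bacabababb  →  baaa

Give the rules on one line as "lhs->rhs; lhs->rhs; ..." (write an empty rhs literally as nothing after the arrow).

  | abcbaaac => acbaaac => acbaac => acbac
  | acbaacbacbb => acbacbacbb
  | cccaaccbcb => caaccbcb => accbcb => abcb => acb
  | cabbbba => bbbba

aac->ac; ab->a; ca->; cc->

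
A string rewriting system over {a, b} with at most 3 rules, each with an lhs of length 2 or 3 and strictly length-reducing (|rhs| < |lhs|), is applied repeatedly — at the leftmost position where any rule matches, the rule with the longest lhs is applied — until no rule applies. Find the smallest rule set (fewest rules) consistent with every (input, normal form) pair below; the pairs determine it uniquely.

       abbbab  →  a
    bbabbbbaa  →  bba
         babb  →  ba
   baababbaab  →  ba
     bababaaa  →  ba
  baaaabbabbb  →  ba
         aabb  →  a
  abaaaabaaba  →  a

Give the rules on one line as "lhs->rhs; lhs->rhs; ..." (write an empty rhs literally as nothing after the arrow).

aa->a; ab->a

  | abbbab => abbab => abab => aab => ab => a
  | bbabbbbaa => bbabbbaa => bbabbaa => bbabaa => bbaaa => bbaa => bba
  | babb => bab => ba
  | baababbaab => bababbaab => baabbaab => babbaab => babaab => baaab => baab => bab => ba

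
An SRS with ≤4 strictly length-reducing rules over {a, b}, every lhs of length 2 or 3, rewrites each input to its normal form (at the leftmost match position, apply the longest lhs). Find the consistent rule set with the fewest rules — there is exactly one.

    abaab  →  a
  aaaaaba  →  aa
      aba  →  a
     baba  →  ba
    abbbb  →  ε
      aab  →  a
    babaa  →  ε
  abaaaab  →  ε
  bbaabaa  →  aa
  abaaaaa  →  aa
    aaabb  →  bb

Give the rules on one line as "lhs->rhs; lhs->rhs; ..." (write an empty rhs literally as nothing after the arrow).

  | abaab => aab => a
  | aaaaaba => aaba => aa
  | aba => a
  | baba => ba

aaa->; ab->; abb->aa; baa->ab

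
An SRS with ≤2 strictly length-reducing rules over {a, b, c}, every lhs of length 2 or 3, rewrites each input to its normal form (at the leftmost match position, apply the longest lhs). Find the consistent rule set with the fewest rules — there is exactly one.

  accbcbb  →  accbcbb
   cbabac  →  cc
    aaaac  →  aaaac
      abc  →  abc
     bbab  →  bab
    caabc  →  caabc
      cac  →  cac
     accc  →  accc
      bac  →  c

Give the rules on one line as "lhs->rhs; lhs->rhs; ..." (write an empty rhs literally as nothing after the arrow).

bac->c; bba->ba

  | accbcbb
  | cbabac => cbac => cc
  | aaaac
  | abc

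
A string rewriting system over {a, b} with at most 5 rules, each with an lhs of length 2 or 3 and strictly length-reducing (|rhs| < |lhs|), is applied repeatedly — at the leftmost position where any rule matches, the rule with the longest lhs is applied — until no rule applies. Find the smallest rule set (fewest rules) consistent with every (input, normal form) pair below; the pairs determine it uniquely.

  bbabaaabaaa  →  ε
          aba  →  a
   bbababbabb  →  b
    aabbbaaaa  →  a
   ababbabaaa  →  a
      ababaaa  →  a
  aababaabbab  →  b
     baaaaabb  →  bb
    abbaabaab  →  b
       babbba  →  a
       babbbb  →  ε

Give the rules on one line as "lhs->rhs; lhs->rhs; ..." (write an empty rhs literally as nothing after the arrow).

aa->; ab->; ba->; bab->ba

  | bbabaaabaaa => bbaaaabaaa => baaabaaa => aabaaa => baaa => aa => ε
  | aba => a
  | bbababbabb => bbaabbabb => babbabb => bababb => baabb => abb => b
  | aabbbaaaa => bbbaaaa => bbaaa => baa => a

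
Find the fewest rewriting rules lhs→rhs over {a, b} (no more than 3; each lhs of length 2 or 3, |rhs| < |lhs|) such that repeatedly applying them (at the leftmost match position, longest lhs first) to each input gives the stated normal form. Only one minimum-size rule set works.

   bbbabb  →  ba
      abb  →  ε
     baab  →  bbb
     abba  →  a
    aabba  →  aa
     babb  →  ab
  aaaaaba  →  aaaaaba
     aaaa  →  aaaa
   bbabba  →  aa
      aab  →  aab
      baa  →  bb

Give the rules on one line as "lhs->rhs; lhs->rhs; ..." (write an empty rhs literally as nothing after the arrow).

  | bbbabb => bbab => ba
  | abb => ε
  | baab => bbb
  | abba => a

abb->; baa->bb; bab->a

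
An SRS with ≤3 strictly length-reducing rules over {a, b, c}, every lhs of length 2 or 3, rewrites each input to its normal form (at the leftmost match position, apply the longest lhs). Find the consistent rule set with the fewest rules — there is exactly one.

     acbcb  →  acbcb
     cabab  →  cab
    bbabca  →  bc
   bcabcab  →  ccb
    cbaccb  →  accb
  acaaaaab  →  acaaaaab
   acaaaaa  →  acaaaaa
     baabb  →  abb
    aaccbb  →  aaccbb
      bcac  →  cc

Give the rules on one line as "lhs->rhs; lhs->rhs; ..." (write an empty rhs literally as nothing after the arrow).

ba->; bca->c; cba->a

  | acbcb
  | cabab => cab
  | bbabca => bbca => bc
  | bcabcab => cbcab => ccb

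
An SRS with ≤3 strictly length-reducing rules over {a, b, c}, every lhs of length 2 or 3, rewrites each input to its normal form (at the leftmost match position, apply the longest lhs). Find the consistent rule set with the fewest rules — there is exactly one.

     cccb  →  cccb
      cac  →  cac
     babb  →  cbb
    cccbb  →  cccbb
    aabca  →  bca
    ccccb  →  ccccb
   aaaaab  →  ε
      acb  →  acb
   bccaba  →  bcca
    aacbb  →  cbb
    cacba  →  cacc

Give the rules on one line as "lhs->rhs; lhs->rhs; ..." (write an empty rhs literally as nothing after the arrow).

aa->; ab->; ba->c

  | cccb
  | cac
  | babb => cbb
  | cccbb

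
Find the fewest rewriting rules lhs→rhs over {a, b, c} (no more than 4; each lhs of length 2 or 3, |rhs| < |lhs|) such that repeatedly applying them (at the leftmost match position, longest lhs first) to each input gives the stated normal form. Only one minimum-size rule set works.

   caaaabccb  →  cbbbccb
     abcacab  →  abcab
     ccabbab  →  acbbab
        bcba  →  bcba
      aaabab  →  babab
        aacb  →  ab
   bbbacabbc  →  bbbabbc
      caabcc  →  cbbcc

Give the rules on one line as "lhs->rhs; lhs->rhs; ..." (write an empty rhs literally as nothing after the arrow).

aa->b; aac->a; aca->a; cca->ac

  | caaaabccb => cbaabccb => cbbbccb
  | abcacab => abcab
  | ccabbab => acbbab
  | bcba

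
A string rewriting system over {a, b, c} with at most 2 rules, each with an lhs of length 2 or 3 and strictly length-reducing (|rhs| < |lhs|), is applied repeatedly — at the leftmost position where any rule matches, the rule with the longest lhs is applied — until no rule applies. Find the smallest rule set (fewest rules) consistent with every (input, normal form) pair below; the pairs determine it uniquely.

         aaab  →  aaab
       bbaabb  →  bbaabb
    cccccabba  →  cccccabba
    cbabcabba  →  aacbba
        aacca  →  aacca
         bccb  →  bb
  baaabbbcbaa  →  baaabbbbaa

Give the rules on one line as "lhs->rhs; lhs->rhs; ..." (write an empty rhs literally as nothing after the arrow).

  | aaab
  | bbaabb
  | cccccabba
  | cbabcabba => acbcabba => acbabba => aacbba

bc->b; cba->ac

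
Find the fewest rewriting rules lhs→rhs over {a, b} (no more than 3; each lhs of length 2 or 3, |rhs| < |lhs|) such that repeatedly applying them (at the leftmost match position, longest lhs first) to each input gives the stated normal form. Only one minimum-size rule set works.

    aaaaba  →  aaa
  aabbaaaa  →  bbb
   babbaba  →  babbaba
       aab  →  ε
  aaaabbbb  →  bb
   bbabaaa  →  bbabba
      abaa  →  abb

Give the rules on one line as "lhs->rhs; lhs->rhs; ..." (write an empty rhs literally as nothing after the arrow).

aab->; baa->bb

  | aaaaba => aaa
  | aabbaaaa => baaaa => bbaa => bbb
  | babbaba
  | aab => ε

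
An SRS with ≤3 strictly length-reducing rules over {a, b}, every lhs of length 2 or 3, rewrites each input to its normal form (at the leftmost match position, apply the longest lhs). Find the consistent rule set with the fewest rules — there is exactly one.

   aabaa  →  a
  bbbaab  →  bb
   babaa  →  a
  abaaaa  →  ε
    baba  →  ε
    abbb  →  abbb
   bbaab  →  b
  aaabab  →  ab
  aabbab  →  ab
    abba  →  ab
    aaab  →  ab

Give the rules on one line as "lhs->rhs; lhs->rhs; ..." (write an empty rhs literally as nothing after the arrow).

  | aabaa => aaa => a
  | bbbaab => bbab => bb
  | babaa => baa => a
  | abaaaa => aaaa => aa => ε

aa->; aab->a; ba->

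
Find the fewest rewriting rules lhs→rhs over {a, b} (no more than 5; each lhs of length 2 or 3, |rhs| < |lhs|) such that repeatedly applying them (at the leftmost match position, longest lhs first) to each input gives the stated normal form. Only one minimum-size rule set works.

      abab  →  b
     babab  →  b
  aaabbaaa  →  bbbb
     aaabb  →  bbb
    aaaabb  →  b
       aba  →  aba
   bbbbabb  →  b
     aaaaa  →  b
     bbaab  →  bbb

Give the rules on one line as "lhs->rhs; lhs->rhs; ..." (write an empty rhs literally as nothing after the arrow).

  | abab => aab => b
  | babab => abab => aab => b
  | aaabbaaa => bbbaaa => bbbb
  | aaabb => bbb

aa->; aaa->b; abb->b; bab->ab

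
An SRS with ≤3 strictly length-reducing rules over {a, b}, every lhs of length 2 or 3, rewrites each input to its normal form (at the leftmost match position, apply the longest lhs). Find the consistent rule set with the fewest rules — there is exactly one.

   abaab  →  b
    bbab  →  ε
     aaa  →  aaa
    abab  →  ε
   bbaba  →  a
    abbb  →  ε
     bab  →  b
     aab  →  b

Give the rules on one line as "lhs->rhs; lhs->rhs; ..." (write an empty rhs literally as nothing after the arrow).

aab->b; ab->; bb->

  | abaab => aab => b
  | bbab => ab => ε
  | aaa
  | abab => ab => ε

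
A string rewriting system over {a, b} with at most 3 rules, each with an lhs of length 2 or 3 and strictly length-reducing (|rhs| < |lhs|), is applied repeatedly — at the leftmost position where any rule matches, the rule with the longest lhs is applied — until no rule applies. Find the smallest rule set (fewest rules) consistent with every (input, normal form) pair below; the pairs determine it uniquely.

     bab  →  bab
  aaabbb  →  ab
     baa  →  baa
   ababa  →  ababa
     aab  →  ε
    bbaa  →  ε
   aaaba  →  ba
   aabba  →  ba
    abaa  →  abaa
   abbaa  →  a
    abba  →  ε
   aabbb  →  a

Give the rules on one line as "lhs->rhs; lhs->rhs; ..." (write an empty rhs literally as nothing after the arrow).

  | bab
  | aaabbb => bbb => ab
  | baa
  | ababa

aaa->; aab->; bb->a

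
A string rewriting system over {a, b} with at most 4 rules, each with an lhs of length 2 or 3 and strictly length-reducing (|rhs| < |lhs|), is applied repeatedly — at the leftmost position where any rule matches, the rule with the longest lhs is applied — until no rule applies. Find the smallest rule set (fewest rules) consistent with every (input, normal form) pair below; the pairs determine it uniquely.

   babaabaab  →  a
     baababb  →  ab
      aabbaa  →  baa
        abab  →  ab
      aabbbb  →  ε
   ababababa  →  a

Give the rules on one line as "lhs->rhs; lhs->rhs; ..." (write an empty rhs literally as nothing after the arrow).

aab->; aba->a; bab->a; bbb->

  | babaabaab => aaabaab => aaab => a
  | baababb => babb => ab
  | aabbaa => baa
  | abab => ab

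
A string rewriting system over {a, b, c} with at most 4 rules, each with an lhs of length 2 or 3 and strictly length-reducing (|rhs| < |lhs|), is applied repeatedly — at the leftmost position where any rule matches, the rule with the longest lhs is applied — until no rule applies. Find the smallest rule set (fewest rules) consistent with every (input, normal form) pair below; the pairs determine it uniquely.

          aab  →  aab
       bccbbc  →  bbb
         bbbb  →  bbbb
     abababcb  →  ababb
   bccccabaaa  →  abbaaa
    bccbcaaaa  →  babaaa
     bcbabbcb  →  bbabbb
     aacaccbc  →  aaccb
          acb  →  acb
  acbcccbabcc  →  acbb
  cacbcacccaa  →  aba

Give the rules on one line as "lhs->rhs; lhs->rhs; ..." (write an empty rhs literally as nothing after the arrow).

abc->; bc->b; bca->ab; ca->

  | aab
  | bccbbc => bcbbc => bbbc => bbb
  | bbbb
  | abababcb => ababb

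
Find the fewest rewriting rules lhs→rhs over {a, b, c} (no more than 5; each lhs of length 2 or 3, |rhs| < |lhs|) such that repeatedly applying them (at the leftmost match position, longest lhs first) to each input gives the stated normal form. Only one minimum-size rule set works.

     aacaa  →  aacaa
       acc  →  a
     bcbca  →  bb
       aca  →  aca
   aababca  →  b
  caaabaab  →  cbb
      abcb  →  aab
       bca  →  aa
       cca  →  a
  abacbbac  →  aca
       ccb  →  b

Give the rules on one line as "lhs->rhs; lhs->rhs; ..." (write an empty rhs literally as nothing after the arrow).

  | aacaa
  | acc => a
  | bcbca => abca => aaa => bb
  | aca

aaa->bb; ba->; bc->a; cc->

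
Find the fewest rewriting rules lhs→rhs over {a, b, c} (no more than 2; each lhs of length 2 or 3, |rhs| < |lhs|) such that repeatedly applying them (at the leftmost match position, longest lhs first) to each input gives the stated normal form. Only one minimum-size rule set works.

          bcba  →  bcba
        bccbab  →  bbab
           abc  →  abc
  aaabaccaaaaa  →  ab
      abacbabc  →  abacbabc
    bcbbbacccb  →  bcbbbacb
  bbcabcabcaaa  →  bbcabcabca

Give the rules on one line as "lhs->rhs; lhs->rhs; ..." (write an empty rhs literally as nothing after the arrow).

aa->; cc->

  | bcba
  | bccbab => bbab
  | abc
  | aaabaccaaaaa => abaccaaaaa => abaaaaaa => abaaaa => abaa => ab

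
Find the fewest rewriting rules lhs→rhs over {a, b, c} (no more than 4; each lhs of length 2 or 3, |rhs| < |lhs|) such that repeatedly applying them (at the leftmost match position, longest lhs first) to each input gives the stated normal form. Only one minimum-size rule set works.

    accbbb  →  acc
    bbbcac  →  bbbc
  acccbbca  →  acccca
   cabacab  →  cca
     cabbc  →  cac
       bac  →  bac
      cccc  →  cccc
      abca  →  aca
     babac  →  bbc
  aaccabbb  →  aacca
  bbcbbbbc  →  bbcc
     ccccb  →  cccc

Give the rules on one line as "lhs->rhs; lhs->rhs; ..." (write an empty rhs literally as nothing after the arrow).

  | accbbb => accbb => accb => acc
  | bbbcac => bbbc
  | acccbbca => acccbca => acccca
  | cabacab => cbcab => ccab => cca

ab->a; aba->b; bca->b; cb->c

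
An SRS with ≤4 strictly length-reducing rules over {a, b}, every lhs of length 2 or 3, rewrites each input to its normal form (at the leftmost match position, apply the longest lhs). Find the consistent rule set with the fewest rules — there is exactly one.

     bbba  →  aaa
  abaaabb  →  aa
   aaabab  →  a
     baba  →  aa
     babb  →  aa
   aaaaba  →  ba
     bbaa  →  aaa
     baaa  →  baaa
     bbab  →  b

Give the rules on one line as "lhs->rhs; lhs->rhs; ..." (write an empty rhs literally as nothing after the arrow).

ab->b; bb->a; bbb->aa

  | bbba => aaa
  | abaaabb => baaabb => baabb => babb => bbb => aa
  | aaabab => aabab => abab => bab => bb => a
  | baba => bba => aa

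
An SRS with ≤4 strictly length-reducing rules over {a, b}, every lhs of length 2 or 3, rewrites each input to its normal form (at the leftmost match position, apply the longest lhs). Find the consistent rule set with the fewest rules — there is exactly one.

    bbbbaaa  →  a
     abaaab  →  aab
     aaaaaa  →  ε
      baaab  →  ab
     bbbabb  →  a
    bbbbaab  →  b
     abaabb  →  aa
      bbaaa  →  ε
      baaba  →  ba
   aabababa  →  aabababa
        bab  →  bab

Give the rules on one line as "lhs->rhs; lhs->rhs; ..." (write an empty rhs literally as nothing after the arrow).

aaa->; baa->; bb->a; bba->a

  | bbbbaaa => abbaaa => aaaa => a
  | abaaab => aab
  | aaaaaa => aaa => ε
  | baaab => ab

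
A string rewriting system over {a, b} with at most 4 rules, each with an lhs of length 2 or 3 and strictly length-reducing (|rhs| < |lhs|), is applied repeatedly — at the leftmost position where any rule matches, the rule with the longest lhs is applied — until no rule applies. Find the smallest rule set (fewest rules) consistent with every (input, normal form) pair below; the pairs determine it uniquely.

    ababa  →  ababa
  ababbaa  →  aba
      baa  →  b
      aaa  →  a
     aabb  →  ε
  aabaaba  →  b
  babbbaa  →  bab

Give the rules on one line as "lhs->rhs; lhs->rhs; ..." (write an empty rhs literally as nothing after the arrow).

  | ababa
  | ababbaa => abaaa => aba
  | baa => b
  | aaa => a

aa->; abb->a; bb->; bba->b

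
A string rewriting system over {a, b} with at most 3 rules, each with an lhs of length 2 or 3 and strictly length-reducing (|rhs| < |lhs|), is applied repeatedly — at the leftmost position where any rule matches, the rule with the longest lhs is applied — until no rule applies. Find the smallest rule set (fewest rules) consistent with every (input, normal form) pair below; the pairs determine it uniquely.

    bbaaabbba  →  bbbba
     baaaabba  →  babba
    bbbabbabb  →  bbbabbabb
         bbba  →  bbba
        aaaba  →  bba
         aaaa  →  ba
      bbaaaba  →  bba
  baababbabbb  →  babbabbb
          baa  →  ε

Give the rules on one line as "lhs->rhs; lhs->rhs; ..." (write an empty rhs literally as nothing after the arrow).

  | bbaaabbba => baaabbba => aaabbba => bbbba
  | baaaabba => aaaabba => babba
  | bbbabbabb
  | bbba

aa->; aaa->b; baa->aa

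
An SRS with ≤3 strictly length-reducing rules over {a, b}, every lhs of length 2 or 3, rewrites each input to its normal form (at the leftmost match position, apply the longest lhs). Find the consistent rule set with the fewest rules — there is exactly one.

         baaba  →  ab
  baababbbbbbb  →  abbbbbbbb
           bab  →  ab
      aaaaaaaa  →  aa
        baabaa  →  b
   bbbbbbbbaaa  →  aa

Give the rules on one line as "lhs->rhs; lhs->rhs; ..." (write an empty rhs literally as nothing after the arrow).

aaa->aa; aba->b; ba->a

  | baaba => aaba => ab
  | baababbbbbbb => aababbbbbbb => abbbbbbbb
  | bab => ab
  | aaaaaaaa => aaaaaaa => aaaaaa => aaaaa => aaaa => aaa => aa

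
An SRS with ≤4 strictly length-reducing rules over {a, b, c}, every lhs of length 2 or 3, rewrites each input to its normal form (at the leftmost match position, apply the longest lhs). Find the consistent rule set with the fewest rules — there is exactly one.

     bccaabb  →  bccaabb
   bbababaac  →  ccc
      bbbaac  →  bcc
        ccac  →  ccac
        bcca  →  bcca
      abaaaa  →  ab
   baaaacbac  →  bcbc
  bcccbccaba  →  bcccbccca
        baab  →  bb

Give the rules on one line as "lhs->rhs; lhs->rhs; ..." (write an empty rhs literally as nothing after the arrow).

  | bccaabb
  | bbababaac => bbbabaac => bbbbaac => bbbbac => bbbbc => bbcc => ccc
  | bbbaac => bbbac => bbbc => bcc
  | ccac

ba->b; bbc->cc; cab->cc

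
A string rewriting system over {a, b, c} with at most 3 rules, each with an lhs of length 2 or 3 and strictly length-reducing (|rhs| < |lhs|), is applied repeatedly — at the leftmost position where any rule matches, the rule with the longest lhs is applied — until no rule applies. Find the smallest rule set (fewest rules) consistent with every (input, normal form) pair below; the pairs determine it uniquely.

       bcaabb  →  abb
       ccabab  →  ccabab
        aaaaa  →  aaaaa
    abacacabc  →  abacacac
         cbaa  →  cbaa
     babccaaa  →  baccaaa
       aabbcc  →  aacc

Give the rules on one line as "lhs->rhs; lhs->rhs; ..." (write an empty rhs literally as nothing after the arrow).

  | bcaabb => abb
  | ccabab
  | aaaaa
  | abacacabc => abacacac

bc->c; bca->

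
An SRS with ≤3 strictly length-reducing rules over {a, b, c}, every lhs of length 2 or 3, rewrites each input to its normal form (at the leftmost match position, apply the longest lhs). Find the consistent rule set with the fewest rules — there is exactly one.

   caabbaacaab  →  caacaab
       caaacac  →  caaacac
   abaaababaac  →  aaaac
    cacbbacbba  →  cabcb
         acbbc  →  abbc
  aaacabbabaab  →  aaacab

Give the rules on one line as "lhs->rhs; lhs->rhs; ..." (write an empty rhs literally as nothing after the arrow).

acb->ab; ba->

  | caabbaacaab => caabacaab => caacaab
  | caaacac
  | abaaababaac => aaababaac => aaabaac => aaaac
  | cacbbacbba => cabbacbba => cabcbba => cabcb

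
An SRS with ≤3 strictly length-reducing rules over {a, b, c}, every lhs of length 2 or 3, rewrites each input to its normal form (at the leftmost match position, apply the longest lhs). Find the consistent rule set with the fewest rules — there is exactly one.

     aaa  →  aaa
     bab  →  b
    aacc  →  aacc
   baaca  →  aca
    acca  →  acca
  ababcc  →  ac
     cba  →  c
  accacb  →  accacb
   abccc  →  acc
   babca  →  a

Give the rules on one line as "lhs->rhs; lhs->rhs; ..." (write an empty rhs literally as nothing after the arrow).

  | aaa
  | bab => b
  | aacc
  | baaca => aca

ba->; bc->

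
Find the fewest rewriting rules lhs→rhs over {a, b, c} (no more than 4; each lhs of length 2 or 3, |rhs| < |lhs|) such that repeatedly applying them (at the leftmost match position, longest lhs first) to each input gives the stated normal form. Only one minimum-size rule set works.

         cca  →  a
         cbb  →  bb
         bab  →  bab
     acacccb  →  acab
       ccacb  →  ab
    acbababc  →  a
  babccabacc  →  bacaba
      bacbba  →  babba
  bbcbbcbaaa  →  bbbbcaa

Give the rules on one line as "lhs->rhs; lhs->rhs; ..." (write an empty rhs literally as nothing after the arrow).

abc->a; cb->b; cba->c; cc->

  | cca => a
  | cbb => bb
  | bab
  | acacccb => acacb => acab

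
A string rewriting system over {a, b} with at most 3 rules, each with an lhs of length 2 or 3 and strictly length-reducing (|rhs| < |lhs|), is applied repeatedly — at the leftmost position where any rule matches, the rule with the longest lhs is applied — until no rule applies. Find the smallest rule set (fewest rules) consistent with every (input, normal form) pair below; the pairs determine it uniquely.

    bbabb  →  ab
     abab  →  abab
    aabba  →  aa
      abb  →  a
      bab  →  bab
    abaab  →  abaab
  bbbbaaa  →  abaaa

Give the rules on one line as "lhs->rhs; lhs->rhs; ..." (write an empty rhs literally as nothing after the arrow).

  | bbabb => bbbb => ab
  | abab
  | aabba => aabb => aa
  | abb => a

bb->; bba->bb; bbb->a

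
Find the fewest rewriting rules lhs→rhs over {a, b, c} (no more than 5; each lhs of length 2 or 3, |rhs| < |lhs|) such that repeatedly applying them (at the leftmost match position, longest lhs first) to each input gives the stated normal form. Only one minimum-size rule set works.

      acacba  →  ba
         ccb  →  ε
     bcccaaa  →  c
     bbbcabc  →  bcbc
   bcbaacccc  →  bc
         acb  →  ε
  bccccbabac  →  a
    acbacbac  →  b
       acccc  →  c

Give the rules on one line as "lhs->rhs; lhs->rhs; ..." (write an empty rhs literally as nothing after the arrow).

  | acacba => bacba => bbba => ba
  | ccb => bb => ε
  | bcccaaa => bbcaaa => caaa => caa => ca => c
  | bbbcabc => bcabc => bcbc

ac->b; bb->; ca->c; cc->b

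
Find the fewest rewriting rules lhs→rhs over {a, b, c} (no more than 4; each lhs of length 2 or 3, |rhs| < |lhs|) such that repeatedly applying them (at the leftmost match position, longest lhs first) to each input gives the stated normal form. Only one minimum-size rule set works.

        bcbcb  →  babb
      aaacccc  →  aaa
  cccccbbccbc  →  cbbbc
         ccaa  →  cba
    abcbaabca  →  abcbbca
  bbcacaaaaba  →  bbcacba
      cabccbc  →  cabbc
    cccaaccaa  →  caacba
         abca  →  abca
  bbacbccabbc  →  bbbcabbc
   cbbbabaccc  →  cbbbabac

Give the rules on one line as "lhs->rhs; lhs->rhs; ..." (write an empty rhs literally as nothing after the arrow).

  | bcbcb => babb
  | aaacccc => aaacc => aaa
  | cccccbbccbc => cccbbccbc => cbbccbc => cbbbc
  | ccaa => cba

aab->b; cbc->ab; cc->; cca->cb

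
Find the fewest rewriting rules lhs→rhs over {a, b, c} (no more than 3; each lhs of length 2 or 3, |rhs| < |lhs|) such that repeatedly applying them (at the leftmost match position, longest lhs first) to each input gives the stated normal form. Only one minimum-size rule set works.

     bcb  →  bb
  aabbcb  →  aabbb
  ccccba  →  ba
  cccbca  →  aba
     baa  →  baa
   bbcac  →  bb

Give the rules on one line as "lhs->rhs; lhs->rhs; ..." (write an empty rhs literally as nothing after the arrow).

  | bcb => bb
  | aabbcb => aabbb
  | ccccba => acba => ba
  | cccbca => abca => aba

ac->; bc->b; ccc->a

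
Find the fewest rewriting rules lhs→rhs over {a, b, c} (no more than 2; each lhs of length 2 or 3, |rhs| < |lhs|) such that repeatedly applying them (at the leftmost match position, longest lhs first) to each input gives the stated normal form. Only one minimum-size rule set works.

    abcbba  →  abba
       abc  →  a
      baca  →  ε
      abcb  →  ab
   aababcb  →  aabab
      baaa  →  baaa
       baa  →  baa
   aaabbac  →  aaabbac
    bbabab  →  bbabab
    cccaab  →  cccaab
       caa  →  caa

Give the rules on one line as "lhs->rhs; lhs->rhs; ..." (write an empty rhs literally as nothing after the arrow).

  | abcbba => abba
  | abc => a
  | baca => bc => ε
  | abcb => ab

aca->c; bc->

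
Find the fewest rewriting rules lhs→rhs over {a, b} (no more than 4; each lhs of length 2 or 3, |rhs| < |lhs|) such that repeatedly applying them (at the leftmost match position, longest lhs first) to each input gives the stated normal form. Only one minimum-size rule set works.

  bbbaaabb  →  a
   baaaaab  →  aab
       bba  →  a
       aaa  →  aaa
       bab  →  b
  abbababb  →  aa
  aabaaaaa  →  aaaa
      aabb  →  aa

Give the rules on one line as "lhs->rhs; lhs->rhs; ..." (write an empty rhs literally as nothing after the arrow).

ba->; baa->ab; bb->

  | bbbaaabb => baaabb => ababb => abb => a
  | baaaaab => abaaab => aabab => aab
  | bba => a
  | aaa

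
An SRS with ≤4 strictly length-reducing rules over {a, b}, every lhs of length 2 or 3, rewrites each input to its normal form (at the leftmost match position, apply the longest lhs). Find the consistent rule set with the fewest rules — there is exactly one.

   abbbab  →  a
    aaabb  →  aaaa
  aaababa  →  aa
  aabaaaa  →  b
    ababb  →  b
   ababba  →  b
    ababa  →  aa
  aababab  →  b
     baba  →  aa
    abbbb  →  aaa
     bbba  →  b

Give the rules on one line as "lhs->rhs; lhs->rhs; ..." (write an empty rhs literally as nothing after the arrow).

ab->b; abb->aa; ba->b; bb->a

  | abbbab => aabab => abab => bab => bb => a
  | aaabb => aaaa
  | aaababa => aababa => ababa => baba => bba => aa
  | aabaaaa => abaaaa => baaaa => baaa => baa => ba => b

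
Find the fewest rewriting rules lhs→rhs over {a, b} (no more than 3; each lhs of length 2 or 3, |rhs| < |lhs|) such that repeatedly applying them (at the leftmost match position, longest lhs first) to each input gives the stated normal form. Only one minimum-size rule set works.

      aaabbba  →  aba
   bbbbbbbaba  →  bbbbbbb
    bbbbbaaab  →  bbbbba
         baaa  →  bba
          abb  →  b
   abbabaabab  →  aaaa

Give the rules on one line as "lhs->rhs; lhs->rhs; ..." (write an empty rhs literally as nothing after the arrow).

abb->b; baa->bb; bab->a

  | aaabbba => aabba => aba
  | bbbbbbbaba => bbbbbbaa => bbbbbbb
  | bbbbbaaab => bbbbbbab => bbbbba
  | baaa => bba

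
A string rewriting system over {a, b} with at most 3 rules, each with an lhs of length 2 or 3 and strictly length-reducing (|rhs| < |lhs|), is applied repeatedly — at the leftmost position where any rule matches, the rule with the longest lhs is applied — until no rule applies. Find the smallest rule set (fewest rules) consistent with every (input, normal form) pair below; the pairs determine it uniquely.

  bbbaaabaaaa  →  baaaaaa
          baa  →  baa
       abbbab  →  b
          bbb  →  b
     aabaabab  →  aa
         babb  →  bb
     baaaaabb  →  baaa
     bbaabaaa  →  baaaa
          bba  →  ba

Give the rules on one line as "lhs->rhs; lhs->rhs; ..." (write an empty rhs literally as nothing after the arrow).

ab->; bba->ba; bbb->b

  | bbbaaabaaaa => baaabaaaa => baaaaaa
  | baa
  | abbbab => bbab => bab => b
  | bbb => b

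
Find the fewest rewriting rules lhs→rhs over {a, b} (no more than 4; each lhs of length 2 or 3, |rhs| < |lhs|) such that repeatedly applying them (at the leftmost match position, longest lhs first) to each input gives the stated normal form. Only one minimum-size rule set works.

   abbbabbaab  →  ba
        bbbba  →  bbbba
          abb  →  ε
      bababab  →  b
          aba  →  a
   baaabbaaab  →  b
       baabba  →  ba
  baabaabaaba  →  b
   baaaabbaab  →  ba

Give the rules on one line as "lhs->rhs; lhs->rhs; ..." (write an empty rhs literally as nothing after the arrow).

aa->; aab->a; ab->; abb->

  | abbbabbaab => babbaab => baab => ba
  | bbbba
  | abb => ε
  | bababab => babab => bab => b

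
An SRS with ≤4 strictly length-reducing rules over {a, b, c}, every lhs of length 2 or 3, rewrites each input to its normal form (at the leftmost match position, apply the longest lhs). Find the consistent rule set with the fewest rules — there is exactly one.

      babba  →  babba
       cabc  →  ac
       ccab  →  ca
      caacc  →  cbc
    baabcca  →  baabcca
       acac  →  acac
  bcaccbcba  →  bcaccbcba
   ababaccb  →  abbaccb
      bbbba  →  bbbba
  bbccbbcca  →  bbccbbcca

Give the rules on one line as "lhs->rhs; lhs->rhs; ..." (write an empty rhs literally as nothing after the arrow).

  | babba
  | cabc => ac
  | ccab => ca
  | caacc => cbc

aac->b; aba->ab; cab->a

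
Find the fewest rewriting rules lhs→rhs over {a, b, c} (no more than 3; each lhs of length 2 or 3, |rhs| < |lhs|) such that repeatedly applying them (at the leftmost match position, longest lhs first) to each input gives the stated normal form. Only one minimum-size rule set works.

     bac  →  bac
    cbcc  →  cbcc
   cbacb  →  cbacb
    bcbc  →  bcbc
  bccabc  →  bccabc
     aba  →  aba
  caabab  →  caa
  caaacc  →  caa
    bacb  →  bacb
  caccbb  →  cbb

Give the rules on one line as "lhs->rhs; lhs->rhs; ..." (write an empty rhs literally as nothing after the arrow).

acc->; bab->

  | bac
  | cbcc
  | cbacb
  | bcbc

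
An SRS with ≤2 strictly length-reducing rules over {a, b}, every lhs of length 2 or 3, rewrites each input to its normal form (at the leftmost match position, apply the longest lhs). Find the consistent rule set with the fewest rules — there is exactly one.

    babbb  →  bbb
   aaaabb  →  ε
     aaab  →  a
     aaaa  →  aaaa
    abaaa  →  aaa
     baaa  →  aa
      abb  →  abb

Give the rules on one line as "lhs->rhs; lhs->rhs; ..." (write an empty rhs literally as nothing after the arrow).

  | babbb => bbb
  | aaaabb => aab => ε
  | aaab => a
  | aaaa

aab->; ba->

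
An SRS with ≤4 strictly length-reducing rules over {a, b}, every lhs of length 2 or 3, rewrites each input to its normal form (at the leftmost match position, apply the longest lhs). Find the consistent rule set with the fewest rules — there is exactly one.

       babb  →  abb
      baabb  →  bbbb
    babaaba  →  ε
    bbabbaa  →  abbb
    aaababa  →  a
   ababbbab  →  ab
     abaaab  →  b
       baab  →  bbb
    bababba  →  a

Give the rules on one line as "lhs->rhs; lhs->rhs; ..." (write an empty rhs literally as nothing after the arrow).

aa->; ba->a; baa->bb

  | babb => abb
  | baabb => bbbb
  | babaaba => abaaba => abbba => abba => aba => aa => ε
  | bbabbaa => babbaa => abbaa => abbb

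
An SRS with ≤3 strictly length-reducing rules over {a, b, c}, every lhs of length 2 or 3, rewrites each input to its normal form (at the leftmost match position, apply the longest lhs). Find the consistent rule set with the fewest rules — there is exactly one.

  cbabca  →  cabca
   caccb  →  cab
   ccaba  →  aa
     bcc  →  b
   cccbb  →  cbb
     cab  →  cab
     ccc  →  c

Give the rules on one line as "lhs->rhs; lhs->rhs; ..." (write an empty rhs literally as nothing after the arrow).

ba->a; cc->

  | cbabca => cabca
  | caccb => cab
  | ccaba => aba => aa
  | bcc => b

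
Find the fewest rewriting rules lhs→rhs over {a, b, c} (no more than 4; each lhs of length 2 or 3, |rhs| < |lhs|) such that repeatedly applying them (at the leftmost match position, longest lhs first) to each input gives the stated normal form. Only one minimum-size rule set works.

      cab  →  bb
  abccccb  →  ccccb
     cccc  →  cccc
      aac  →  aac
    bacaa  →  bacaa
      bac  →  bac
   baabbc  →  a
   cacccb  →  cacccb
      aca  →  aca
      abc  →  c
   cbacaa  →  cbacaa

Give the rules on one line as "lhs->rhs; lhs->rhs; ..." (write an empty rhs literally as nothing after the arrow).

ab->; bc->a; cab->bb

  | cab => bb
  | abccccb => ccccb
  | cccc
  | aac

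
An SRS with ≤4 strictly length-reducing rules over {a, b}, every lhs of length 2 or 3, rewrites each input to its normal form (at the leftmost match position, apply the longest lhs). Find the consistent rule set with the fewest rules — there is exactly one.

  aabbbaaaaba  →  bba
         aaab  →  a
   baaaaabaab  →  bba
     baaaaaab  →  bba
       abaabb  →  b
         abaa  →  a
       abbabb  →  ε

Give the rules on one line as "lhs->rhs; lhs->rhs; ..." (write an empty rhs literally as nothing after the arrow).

aa->a; aaa->ba; ab->; bab->a

  | aabbbaaaaba => abbbaaaaba => bbaaaaba => bbbaaba => bbbaba => bbaa => bba
  | aaab => bab => a
  | baaaaabaab => bbaaabaab => bbbabaab => bbaaab => bbbab => bba
  | baaaaaab => bbaaaab => bbbaab => bbbab => bba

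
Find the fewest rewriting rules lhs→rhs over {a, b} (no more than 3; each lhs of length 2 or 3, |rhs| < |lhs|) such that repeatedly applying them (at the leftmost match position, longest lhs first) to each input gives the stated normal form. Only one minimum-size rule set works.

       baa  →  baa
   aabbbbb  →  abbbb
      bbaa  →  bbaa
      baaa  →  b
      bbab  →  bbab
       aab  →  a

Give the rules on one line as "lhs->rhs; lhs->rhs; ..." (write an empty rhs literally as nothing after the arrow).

aaa->; aab->a

  | baa
  | aabbbbb => abbbb
  | bbaa
  | baaa => b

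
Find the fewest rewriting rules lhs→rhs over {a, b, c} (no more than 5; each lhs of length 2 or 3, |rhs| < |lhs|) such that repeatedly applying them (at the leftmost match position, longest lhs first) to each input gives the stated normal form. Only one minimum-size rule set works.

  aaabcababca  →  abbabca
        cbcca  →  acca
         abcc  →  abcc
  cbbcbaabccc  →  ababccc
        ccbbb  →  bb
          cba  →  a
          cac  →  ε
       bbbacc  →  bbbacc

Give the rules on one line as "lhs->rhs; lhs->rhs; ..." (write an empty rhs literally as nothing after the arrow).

  | aaabcababca => aabcababca => abcababca => abbabca
  | cbcca => acca
  | abcc
  | cbbcbaabccc => abcbaabccc => abaaabccc => abaabccc => ababccc

aa->a; cab->b; cac->; cb->a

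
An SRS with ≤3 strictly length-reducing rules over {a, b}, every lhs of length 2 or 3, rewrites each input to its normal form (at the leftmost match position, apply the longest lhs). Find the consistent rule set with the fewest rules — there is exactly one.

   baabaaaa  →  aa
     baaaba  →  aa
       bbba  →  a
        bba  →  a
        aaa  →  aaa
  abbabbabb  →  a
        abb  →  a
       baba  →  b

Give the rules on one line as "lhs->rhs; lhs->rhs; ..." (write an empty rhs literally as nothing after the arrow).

  | baabaaaa => aabaaaa => abaaa => baa => aa
  | baaaba => aaaba => aab => aa
  | bbba => bba => ba => a
  | bba => ba => a

ab->a; aba->b; ba->a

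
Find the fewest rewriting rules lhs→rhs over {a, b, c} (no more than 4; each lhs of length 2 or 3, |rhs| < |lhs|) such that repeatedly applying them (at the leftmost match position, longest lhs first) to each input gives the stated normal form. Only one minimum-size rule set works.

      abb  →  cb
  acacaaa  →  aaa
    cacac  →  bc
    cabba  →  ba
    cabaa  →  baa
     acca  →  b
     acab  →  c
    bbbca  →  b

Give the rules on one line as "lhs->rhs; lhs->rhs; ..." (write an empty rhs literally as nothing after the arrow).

ab->c; ac->; bb->b; ca->b

  | abb => cb
  | acacaaa => acaaa => aaa
  | cacac => bcac => bbc => bc
  | cabba => bbba => bba => ba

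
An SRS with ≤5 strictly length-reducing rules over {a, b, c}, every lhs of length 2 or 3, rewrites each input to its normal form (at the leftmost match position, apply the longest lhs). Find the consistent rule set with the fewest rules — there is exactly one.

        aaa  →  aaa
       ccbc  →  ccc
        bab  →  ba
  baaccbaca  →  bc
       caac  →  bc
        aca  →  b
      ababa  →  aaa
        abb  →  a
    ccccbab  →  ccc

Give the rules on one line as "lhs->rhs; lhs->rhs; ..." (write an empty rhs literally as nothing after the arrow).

ab->a; ac->c; ca->b; cb->c

  | aaa
  | ccbc => ccc
  | bab => ba
  | baaccbaca => baccbaca => bccbaca => bccaca => bcbca => bcca => bcb => bc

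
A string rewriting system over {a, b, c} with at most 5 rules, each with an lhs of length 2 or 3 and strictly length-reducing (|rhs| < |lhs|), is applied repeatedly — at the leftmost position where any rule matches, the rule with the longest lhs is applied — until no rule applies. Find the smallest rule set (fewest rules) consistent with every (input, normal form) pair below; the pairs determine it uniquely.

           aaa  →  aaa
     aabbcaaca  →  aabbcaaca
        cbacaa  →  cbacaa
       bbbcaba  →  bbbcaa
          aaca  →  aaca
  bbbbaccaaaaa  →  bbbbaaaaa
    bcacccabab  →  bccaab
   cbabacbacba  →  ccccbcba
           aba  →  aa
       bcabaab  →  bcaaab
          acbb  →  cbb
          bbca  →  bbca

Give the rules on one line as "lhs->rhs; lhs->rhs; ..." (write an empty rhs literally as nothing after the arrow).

aba->aa; acb->cb; acc->; bab->cc

  | aaa
  | aabbcaaca
  | cbacaa
  | bbbcaba => bbbcaa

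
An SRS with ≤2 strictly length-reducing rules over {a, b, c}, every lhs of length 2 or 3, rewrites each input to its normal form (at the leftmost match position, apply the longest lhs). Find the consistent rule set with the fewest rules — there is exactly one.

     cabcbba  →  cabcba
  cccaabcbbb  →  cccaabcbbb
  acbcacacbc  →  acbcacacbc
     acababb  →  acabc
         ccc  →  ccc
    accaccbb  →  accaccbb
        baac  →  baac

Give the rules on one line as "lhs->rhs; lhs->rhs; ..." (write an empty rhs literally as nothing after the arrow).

abb->c; bba->ba

  | cabcbba => cabcba
  | cccaabcbbb
  | acbcacacbc
  | acababb => acabc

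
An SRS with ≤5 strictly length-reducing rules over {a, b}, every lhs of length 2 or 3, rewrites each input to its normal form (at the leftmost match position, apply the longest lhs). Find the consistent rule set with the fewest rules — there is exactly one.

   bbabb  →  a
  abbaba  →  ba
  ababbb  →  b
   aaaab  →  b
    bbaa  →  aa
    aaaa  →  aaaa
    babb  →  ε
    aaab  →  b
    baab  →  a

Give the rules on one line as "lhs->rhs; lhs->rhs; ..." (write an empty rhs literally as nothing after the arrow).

  | bbabb => abb => bb => a
  | abbaba => bbaba => aba => ba
  | ababbb => babbb => bbbb => b
  | aaaab => aaab => aab => ab => b

ab->b; bb->a; bba->a; bbb->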